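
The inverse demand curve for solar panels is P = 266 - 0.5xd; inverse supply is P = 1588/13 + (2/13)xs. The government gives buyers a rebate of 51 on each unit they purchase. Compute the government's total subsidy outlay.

Government cost = 15198

Pre-subsidy: 266 - 0.5x = 1588/13 + (2/13)x gives x* = 220 and P* = 156.
With the rebate, buyers effectively pay Pb = Ps − 51, where Ps is the price sellers receive.
On the curves, Pb = 266 - 0.5x and Ps = 1588/13 + (2/13)x; the wedge Ps − Pb = 51 gives 1588/13 + (2/13)x − (266 - 0.5x) = 51, so x' = 298.
Then Pb = 266 − 0.5·298 = 117 and Ps = 1588/13 + (2/13)·298 = 168.
Government outlay = subsidy × quantity = 51 × 298 = 15198.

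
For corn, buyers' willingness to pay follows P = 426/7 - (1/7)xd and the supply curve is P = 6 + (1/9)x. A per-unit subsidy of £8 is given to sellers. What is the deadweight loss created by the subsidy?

Deadweight loss = £126

Pre-subsidy: 426/7 - (1/7)x = 6 + (1/9)x gives x* = 216 and P* = 30.
With the subsidy, sellers receive Ps = Pb + 8 for each unit, where Pb is the price buyers pay.
On the curves, Pb = 426/7 - (1/7)x and Ps = 6 + (1/9)x; the wedge Ps − Pb = 8 gives 6 + (1/9)x − (426/7 - (1/7)x) = 8, so x' = 247.5.
Then Pb = 426/7 − (1/7)·247.5 = 25.5 and Ps = 6 + (1/9)·247.5 = 33.5.
The subsidy expands output by 247.5 − 216 = 31.5 past the efficient level; on those units the gap between marginal cost and willingness to pay runs from 0 up to 8.
DWL = ½ × 8 × 31.5 = 126.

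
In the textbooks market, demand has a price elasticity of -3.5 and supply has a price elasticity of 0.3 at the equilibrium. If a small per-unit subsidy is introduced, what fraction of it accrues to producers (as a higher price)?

Producer share = 35/38

For a small subsidy around the equilibrium, the benefit split depends on the relative slopes, which at a point are proportional to the elasticities.
Buyer share = εs/(εs + |εd|) = 0.3/(0.3 + 3.5) = 3/38; seller share = |εd|/(εs + |εd|) = 35/38.
So producers capture 35/38 of the subsidy.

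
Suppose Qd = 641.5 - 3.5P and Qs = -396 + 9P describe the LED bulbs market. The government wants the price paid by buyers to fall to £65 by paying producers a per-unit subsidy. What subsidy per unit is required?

Required subsidy s = £25 per unit

At a buyer price of 65, quantity demanded is 641.5 − 3.5·65 = 414.
Sellers supply 414 only when they receive Ps with -396 + 9·Ps = 414, i.e. Ps = 90.
s = Ps − Pb = 90 − 65 = 25.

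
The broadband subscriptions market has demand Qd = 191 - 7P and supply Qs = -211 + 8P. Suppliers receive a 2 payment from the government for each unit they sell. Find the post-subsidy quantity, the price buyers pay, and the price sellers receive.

Q' = 163/15; buyers pay 386/15; sellers receive 416/15

Pre-subsidy: 191 - 7P = -211 + 8P gives P* = 26.8, Q* = 3.4.
With the subsidy, sellers receive Ps = Pb + 2 for each unit, where Pb is the price buyers pay.
Supply in terms of Pb becomes Qs = -211 + 8(Pb + 2) = -195 + 8Pb. Setting this equal to demand: 191 - 7Pb = -195 + 8Pb, so Pb = 386/15.
Sellers receive Ps = 386/15 + 2 = 416/15; Q' = 191 − 7·(386/15) = 163/15.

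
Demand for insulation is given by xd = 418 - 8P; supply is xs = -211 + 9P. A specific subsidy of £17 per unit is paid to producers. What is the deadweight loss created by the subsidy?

Pre-subsidy: 418 - 8P = -211 + 9P gives P* = 37, x* = 122.
With the subsidy, sellers receive Ps = Pb + 17 for each unit, where Pb is the price buyers pay.
Supply in terms of Pb becomes xs = -211 + 9(Pb + 17) = -58 + 9Pb. Setting this equal to demand: 418 - 8Pb = -58 + 9Pb, so Pb = 28.
Sellers receive Ps = 28 + 17 = 45; x' = 418 − 8·28 = 194.
The subsidy expands output by 194 − 122 = 72 past the efficient level; on those units the gap between marginal cost and willingness to pay runs from 0 up to 17.
DWL = ½ × 17 × 72 = 612.

Deadweight loss = £612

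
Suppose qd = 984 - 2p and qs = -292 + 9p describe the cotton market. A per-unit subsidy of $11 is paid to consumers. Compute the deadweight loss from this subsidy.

Pre-subsidy: 984 - 2p = -292 + 9p gives p* = 116, q* = 752.
With the rebate, buyers effectively pay pb = ps − 11, where ps is the price sellers receive.
Demand in terms of ps becomes qd = 984 − 2(ps − 11) = 1006 - 2ps. Setting this equal to supply: 1006 - 2ps = -292 + 9ps, so ps = 118.
Buyers pay pb = 118 − 11 = 107; q' = -292 + 9·118 = 770.
The subsidy expands output by 770 − 752 = 18 past the efficient level; on those units the gap between marginal cost and willingness to pay runs from 0 up to 11.
DWL = ½ × 11 × 18 = 99.

Deadweight loss = $99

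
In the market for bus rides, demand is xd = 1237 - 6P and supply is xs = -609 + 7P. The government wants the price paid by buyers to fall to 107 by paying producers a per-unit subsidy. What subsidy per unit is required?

At a buyer price of 107, quantity demanded is 1237 − 6·107 = 595.
Sellers supply 595 only when they receive Ps with -609 + 7·Ps = 595, i.e. Ps = 172.
s = Ps − Pb = 172 − 107 = 65.

Required subsidy s = 65 per unit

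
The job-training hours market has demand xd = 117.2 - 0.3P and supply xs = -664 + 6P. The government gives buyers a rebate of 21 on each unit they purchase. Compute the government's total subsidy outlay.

Government cost = 1806

Pre-subsidy: 117.2 - 0.3P = -664 + 6P gives P* = 124, x* = 80.
With the rebate, buyers effectively pay Pb = Ps − 21, where Ps is the price sellers receive.
Demand in terms of Ps becomes xd = 117.2 − 0.3(Ps − 21) = 123.5 - 0.3Ps. Setting this equal to supply: 123.5 - 0.3Ps = -664 + 6Ps, so Ps = 125.
Buyers pay Pb = 125 − 21 = 104; x' = -664 + 6·125 = 86.
Government outlay = subsidy × quantity = 21 × 86 = 1806.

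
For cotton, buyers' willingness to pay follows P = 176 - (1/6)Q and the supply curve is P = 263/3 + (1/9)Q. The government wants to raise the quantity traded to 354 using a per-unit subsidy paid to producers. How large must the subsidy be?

At Q = 354, from the demand curve buyers pay Pb = 176 − (1/6)·354 = 117; from the supply curve sellers need Ps = 263/3 + (1/9)·354 = 127.
The subsidy must fill the gap: s = Ps − Pb = 127 − 117 = 10.

Required subsidy s = 10 per unit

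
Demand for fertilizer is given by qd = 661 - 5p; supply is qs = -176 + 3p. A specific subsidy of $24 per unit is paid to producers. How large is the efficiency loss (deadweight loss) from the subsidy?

Pre-subsidy: 661 - 5p = -176 + 3p gives p* = 104.625, q* = 137.875.
With the subsidy, sellers receive ps = pb + 24 for each unit, where pb is the price buyers pay.
Supply in terms of pb becomes qs = -176 + 3(pb + 24) = -104 + 3pb. Setting this equal to demand: 661 - 5pb = -104 + 3pb, so pb = 95.625.
Sellers receive ps = 95.625 + 24 = 119.625; q' = 661 − 5·95.625 = 182.875.
The subsidy expands output by 182.875 − 137.875 = 45 past the efficient level; on those units the gap between marginal cost and willingness to pay runs from 0 up to 24.
DWL = ½ × 24 × 45 = 540.

Deadweight loss = $540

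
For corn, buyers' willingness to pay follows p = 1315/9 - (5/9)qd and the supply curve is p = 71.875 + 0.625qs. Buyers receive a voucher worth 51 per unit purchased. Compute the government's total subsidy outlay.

Government cost = 5410.2

Pre-subsidy: 1315/9 - (5/9)q = 71.875 + 0.625q gives q* = 1069/17 and p* = 1890/17.
With the rebate, buyers effectively pay pb = ps − 51, where ps is the price sellers receive.
On the curves, pb = 1315/9 - (5/9)q and ps = 71.875 + 0.625q; the wedge ps − pb = 51 gives 71.875 + 0.625q − (1315/9 - (5/9)q) = 51, so q' = 9017/85.
Then pb = 1315/9 − (5/9)·(9017/85) = 1482/17 and ps = 71.875 + 0.625·(9017/85) = 2349/17.
Government outlay = subsidy × quantity = 51 × 9017/85 = 5410.2.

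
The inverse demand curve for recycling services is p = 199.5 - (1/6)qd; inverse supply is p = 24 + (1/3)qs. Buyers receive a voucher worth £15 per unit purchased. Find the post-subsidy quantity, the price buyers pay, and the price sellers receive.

q' = 381; buyers pay £136; sellers receive £151

Pre-subsidy: 199.5 - (1/6)q = 24 + (1/3)q gives q* = 351 and p* = 141.
With the rebate, buyers effectively pay pb = ps − 15, where ps is the price sellers receive.
On the curves, pb = 199.5 - (1/6)q and ps = 24 + (1/3)q; the wedge ps − pb = 15 gives 24 + (1/3)q − (199.5 - (1/6)q) = 15, so q' = 381.
Then pb = 199.5 − (1/6)·381 = 136 and ps = 24 + (1/3)·381 = 151.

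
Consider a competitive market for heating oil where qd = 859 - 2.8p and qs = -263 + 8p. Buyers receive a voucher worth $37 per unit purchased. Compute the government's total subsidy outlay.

Pre-subsidy: 859 - 2.8p = -263 + 8p gives p* = 935/9, q* = 5113/9.
With the rebate, buyers effectively pay pb = ps − 37, where ps is the price sellers receive.
Demand in terms of ps becomes qd = 859 − 2.8(ps − 37) = 962.6 - 2.8ps. Setting this equal to supply: 962.6 - 2.8ps = -263 + 8ps, so ps = 3064/27.
Buyers pay pb = 3064/27 − 37 = 2065/27; q' = -263 + 8·(3064/27) = 17411/27.
Government outlay = subsidy × quantity = 37 × 17411/27 = 644207/27.

Government cost = 644207/27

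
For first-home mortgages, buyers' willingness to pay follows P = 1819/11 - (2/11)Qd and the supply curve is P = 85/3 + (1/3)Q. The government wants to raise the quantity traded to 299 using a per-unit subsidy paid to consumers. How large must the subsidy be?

Required subsidy s = 17 per unit

At Q = 299, from the demand curve buyers pay Pb = 1819/11 − (2/11)·299 = 111; from the supply curve sellers need Ps = 85/3 + (1/3)·299 = 128.
The subsidy must fill the gap: s = Ps − Pb = 128 − 111 = 17.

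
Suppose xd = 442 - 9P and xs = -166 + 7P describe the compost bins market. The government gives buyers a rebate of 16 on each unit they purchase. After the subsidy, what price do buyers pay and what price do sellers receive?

Buyers pay 31; sellers receive 47

Pre-subsidy: 442 - 9P = -166 + 7P gives P* = 38, x* = 100.
With the rebate, buyers effectively pay Pb = Ps − 16, where Ps is the price sellers receive.
Demand in terms of Ps becomes xd = 442 − 9(Ps − 16) = 586 - 9Ps. Setting this equal to supply: 586 - 9Ps = -166 + 7Ps, so Ps = 47.
Buyers pay Pb = 47 − 16 = 31; x' = -166 + 7·47 = 163.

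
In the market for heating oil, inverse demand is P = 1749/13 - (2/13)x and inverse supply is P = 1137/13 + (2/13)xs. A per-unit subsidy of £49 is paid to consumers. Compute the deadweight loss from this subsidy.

Deadweight loss = £3901.625

Pre-subsidy: 1749/13 - (2/13)x = 1137/13 + (2/13)x gives x* = 153 and P* = 111.
With the rebate, buyers effectively pay Pb = Ps − 49, where Ps is the price sellers receive.
On the curves, Pb = 1749/13 - (2/13)x and Ps = 1137/13 + (2/13)x; the wedge Ps − Pb = 49 gives 1137/13 + (2/13)x − (1749/13 - (2/13)x) = 49, so x' = 312.25.
Then Pb = 1749/13 − (2/13)·312.25 = 86.5 and Ps = 1137/13 + (2/13)·312.25 = 135.5.
The subsidy expands output by 312.25 − 153 = 159.25 past the efficient level; on those units the gap between marginal cost and willingness to pay runs from 0 up to 49.
DWL = ½ × 49 × 159.25 = 3901.625.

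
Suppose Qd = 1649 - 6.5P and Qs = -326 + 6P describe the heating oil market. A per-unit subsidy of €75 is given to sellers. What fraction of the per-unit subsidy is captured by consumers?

Pre-subsidy: 1649 - 6.5P = -326 + 6P gives P* = 158, Q* = 622.
With the subsidy, sellers receive Ps = Pb + 75 for each unit, where Pb is the price buyers pay.
Supply in terms of Pb becomes Qs = -326 + 6(Pb + 75) = 124 + 6Pb. Setting this equal to demand: 1649 - 6.5Pb = 124 + 6Pb, so Pb = 122.
Sellers receive Ps = 122 + 75 = 197; Q' = 1649 − 6.5·122 = 856.
Buyers' price falls by P* − Pb = 158 − 122 = 36; sellers' price rises by Ps − P* = 197 − 158 = 39.
So consumers capture 36/75 = 0.48 of each unit of subsidy.

Consumer share = 0.48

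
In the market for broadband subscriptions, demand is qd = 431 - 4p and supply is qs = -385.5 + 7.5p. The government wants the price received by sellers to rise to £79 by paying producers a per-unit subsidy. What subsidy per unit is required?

Required subsidy s = £23 per unit

At a seller price of 79, quantity supplied is -385.5 + 7.5·79 = 207.
Buyers absorb 207 only when they pay pb with 431 − 4·pb = 207, i.e. pb = 56.
s = ps − pb = 79 − 56 = 23.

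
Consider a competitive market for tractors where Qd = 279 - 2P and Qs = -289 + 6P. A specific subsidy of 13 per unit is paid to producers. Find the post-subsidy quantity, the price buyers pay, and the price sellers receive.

Q' = 156.5; buyers pay 61.25; sellers receive 74.25

Pre-subsidy: 279 - 2P = -289 + 6P gives P* = 71, Q* = 137.
With the subsidy, sellers receive Ps = Pb + 13 for each unit, where Pb is the price buyers pay.
Supply in terms of Pb becomes Qs = -289 + 6(Pb + 13) = -211 + 6Pb. Setting this equal to demand: 279 - 2Pb = -211 + 6Pb, so Pb = 61.25.
Sellers receive Ps = 61.25 + 13 = 74.25; Q' = 279 − 2·61.25 = 156.5.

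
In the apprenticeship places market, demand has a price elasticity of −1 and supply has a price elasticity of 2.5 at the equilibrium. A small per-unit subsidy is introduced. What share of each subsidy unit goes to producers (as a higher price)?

For a small subsidy around the equilibrium, the benefit split depends on the relative slopes, which at a point are proportional to the elasticities.
Buyer share = εs/(εs + |εd|) = 2.5/(2.5 + 1) = 5/7; seller share = |εd|/(εs + |εd|) = 2/7.
So producers capture 2/7 of the subsidy.

Producer share = 2/7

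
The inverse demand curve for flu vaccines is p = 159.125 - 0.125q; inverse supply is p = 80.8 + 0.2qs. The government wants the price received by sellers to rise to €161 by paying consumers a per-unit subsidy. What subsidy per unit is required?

At a seller price of 161, quantity supplied is -404 + 5·161 = 401.
Buyers absorb 401 only when they pay pb = 159.125 − 0.125·401 = 109.
s = ps − pb = 161 − 109 = 52.

Required subsidy s = €52 per unit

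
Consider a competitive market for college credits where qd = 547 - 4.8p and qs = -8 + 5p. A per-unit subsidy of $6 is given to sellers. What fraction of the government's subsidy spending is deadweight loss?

Pre-subsidy: 547 - 4.8p = -8 + 5p gives p* = 2775/49, q* = 13483/49.
With the subsidy, sellers receive ps = pb + 6 for each unit, where pb is the price buyers pay.
Supply in terms of pb becomes qs = -8 + 5(pb + 6) = 22 + 5pb. Setting this equal to demand: 547 - 4.8pb = 22 + 5pb, so pb = 375/7.
Sellers receive ps = 375/7 + 6 = 417/7; q' = 547 − 4.8·(375/7) = 2029/7.
ΔCS = ½(13483/49 + 2029/7)(2775/49 − 375/7) = 2076450/2401; ΔPS = ½(13483/49 + 2029/7)(417/7 − 2775/49) = 1993392/2401.
Government spending = 6 × 2029/7 = 12174/7.
DWL = ½ × 6 × (2029/7 − 13483/49) = 2160/49; fraction = (2160/49) / (12174/7) = 360/14203.

DWL / government spending = 360/14203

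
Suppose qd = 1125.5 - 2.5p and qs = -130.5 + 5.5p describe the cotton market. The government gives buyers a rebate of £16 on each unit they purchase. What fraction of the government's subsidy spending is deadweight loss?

DWL / government spending = 55/3042

Pre-subsidy: 1125.5 - 2.5p = -130.5 + 5.5p gives p* = 157, q* = 733.
With the rebate, buyers effectively pay pb = ps − 16, where ps is the price sellers receive.
Demand in terms of ps becomes qd = 1125.5 − 2.5(ps − 16) = 1165.5 - 2.5ps. Setting this equal to supply: 1165.5 - 2.5ps = -130.5 + 5.5ps, so ps = 162.
Buyers pay pb = 162 − 16 = 146; q' = -130.5 + 5.5·162 = 760.5.
ΔCS = ½(733 + 760.5)(157 − 146) = 8214.25; ΔPS = ½(733 + 760.5)(162 − 157) = 3733.75.
Government spending = 16 × 760.5 = 12168.
DWL = ½ × 16 × (760.5 − 733) = 220; fraction = 220 / 12168 = 55/3042.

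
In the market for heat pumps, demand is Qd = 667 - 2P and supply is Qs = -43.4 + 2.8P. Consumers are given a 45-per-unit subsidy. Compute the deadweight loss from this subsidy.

Deadweight loss = 1181.25

Pre-subsidy: 667 - 2P = -43.4 + 2.8P gives P* = 148, Q* = 371.
With the rebate, buyers effectively pay Pb = Ps − 45, where Ps is the price sellers receive.
Demand in terms of Ps becomes Qd = 667 − 2(Ps − 45) = 757 - 2Ps. Setting this equal to supply: 757 - 2Ps = -43.4 + 2.8Ps, so Ps = 166.75.
Buyers pay Pb = 166.75 − 45 = 121.75; Q' = -43.4 + 2.8·166.75 = 423.5.
The subsidy expands output by 423.5 − 371 = 52.5 past the efficient level; on those units the gap between marginal cost and willingness to pay runs from 0 up to 45.
DWL = ½ × 45 × 52.5 = 1181.25.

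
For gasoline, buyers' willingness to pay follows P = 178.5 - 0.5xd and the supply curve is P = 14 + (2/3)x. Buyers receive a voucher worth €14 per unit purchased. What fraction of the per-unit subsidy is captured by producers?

Pre-subsidy: 178.5 - 0.5x = 14 + (2/3)x gives x* = 141 and P* = 108.
With the rebate, buyers effectively pay Pb = Ps − 14, where Ps is the price sellers receive.
On the curves, Pb = 178.5 - 0.5x and Ps = 14 + (2/3)x; the wedge Ps − Pb = 14 gives 14 + (2/3)x − (178.5 - 0.5x) = 14, so x' = 153.
Then Pb = 178.5 − 0.5·153 = 102 and Ps = 14 + (2/3)·153 = 116.
Buyers' price falls by P* − Pb = 108 − 102 = 6; sellers' price rises by Ps − P* = 116 − 108 = 8.
So producers capture 8/14 = 4/7 of each unit of subsidy.

Producer share = 4/7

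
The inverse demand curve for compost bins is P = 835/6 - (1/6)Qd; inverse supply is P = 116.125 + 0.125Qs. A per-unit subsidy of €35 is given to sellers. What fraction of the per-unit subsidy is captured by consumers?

Pre-subsidy: 835/6 - (1/6)Q = 116.125 + 0.125Q gives Q* = 79 and P* = 126.
With the subsidy, sellers receive Ps = Pb + 35 for each unit, where Pb is the price buyers pay.
On the curves, Pb = 835/6 - (1/6)Q and Ps = 116.125 + 0.125Q; the wedge Ps − Pb = 35 gives 116.125 + 0.125Q − (835/6 - (1/6)Q) = 35, so Q' = 199.
Then Pb = 835/6 − (1/6)·199 = 106 and Ps = 116.125 + 0.125·199 = 141.
Buyers' price falls by P* − Pb = 126 − 106 = 20; sellers' price rises by Ps − P* = 141 − 126 = 15.
So consumers capture 20/35 = 4/7 of each unit of subsidy.

Consumer share = 4/7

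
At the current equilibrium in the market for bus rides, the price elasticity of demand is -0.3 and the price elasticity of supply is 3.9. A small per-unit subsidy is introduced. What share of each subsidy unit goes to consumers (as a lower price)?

Consumer share = 13/14

For a small subsidy around the equilibrium, the benefit split depends on the relative slopes, which at a point are proportional to the elasticities.
Buyer share = εs/(εs + |εd|) = 3.9/(3.9 + 0.3) = 13/14; seller share = |εd|/(εs + |εd|) = 1/14.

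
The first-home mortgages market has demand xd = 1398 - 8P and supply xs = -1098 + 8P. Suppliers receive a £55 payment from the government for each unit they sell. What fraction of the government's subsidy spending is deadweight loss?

DWL / government spending = 11/37

Pre-subsidy: 1398 - 8P = -1098 + 8P gives P* = 156, x* = 150.
With the subsidy, sellers receive Ps = Pb + 55 for each unit, where Pb is the price buyers pay.
Supply in terms of Pb becomes xs = -1098 + 8(Pb + 55) = -658 + 8Pb. Setting this equal to demand: 1398 - 8Pb = -658 + 8Pb, so Pb = 128.5.
Sellers receive Ps = 128.5 + 55 = 183.5; x' = 1398 − 8·128.5 = 370.
ΔCS = ½(150 + 370)(156 − 128.5) = 7150; ΔPS = ½(150 + 370)(183.5 − 156) = 7150.
Government spending = 55 × 370 = 20350.
DWL = ½ × 55 × (370 − 150) = 6050; fraction = 6050 / 20350 = 11/37.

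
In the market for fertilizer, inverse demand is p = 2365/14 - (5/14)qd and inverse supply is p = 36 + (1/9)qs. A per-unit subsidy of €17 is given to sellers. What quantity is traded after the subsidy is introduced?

Pre-subsidy: 2365/14 - (5/14)q = 36 + (1/9)q gives q* = 16749/59 and p* = 3985/59.
With the subsidy, sellers receive ps = pb + 17 for each unit, where pb is the price buyers pay.
On the curves, pb = 2365/14 - (5/14)q and ps = 36 + (1/9)q; the wedge ps − pb = 17 gives 36 + (1/9)q − (2365/14 - (5/14)q) = 17, so q' = 18891/59.
Then pb = 2365/14 − (5/14)·(18891/59) = 3220/59 and ps = 36 + (1/9)·(18891/59) = 4223/59.

q' = 18891/59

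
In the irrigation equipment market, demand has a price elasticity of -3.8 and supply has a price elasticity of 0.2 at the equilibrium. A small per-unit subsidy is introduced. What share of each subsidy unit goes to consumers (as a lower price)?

Consumer share = 0.05

For a small subsidy around the equilibrium, the benefit split depends on the relative slopes, which at a point are proportional to the elasticities.
Buyer share = εs/(εs + |εd|) = 0.2/(0.2 + 3.8) = 0.05; seller share = |εd|/(εs + |εd|) = 0.95.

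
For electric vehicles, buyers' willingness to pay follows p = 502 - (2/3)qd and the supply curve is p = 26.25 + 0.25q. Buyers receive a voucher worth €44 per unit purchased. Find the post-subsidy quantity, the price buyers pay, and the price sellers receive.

q' = 567; buyers pay €124; sellers receive €168

Pre-subsidy: 502 - (2/3)q = 26.25 + 0.25q gives q* = 519 and p* = 156.
With the rebate, buyers effectively pay pb = ps − 44, where ps is the price sellers receive.
On the curves, pb = 502 - (2/3)q and ps = 26.25 + 0.25q; the wedge ps − pb = 44 gives 26.25 + 0.25q − (502 - (2/3)q) = 44, so q' = 567.
Then pb = 502 − (2/3)·567 = 124 and ps = 26.25 + 0.25·567 = 168.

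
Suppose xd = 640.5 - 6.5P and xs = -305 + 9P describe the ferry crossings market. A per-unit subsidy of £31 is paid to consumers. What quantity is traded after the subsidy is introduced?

Pre-subsidy: 640.5 - 6.5P = -305 + 9P gives P* = 61, x* = 244.
With the rebate, buyers effectively pay Pb = Ps − 31, where Ps is the price sellers receive.
Demand in terms of Ps becomes xd = 640.5 − 6.5(Ps − 31) = 842 - 6.5Ps. Setting this equal to supply: 842 - 6.5Ps = -305 + 9Ps, so Ps = 74.
Buyers pay Pb = 74 − 31 = 43; x' = -305 + 9·74 = 361.

x' = 361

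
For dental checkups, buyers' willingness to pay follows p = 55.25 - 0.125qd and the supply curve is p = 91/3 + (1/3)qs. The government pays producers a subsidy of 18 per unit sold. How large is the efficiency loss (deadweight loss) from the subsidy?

Deadweight loss = 3888/11

Pre-subsidy: 55.25 - 0.125q = 91/3 + (1/3)q gives q* = 598/11 and p* = 533/11.
With the subsidy, sellers receive ps = pb + 18 for each unit, where pb is the price buyers pay.
On the curves, pb = 55.25 - 0.125q and ps = 91/3 + (1/3)q; the wedge ps − pb = 18 gives 91/3 + (1/3)q − (55.25 - 0.125q) = 18, so q' = 1030/11.
Then pb = 55.25 − 0.125·(1030/11) = 479/11 and ps = 91/3 + (1/3)·(1030/11) = 677/11.
The subsidy expands output by 1030/11 − 598/11 = 432/11 past the efficient level; on those units the gap between marginal cost and willingness to pay runs from 0 up to 18.
DWL = ½ × 18 × 432/11 = 3888/11.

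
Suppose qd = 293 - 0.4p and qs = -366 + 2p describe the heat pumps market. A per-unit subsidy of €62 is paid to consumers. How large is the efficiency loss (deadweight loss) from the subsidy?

Deadweight loss = 1922/3

Pre-subsidy: 293 - 0.4p = -366 + 2p gives p* = 3295/12, q* = 1099/6.
With the rebate, buyers effectively pay pb = ps − 62, where ps is the price sellers receive.
Demand in terms of ps becomes qd = 293 − 0.4(ps − 62) = 317.8 - 0.4ps. Setting this equal to supply: 317.8 - 0.4ps = -366 + 2ps, so ps = 3419/12.
Buyers pay pb = 3419/12 − 62 = 2675/12; q' = -366 + 2·(3419/12) = 1223/6.
The subsidy expands output by 1223/6 − 1099/6 = 62/3 past the efficient level; on those units the gap between marginal cost and willingness to pay runs from 0 up to 62.
DWL = ½ × 62 × 62/3 = 1922/3.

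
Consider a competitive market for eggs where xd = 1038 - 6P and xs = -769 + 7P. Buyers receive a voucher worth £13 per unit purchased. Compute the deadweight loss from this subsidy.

Pre-subsidy: 1038 - 6P = -769 + 7P gives P* = 139, x* = 204.
With the rebate, buyers effectively pay Pb = Ps − 13, where Ps is the price sellers receive.
Demand in terms of Ps becomes xd = 1038 − 6(Ps − 13) = 1116 - 6Ps. Setting this equal to supply: 1116 - 6Ps = -769 + 7Ps, so Ps = 145.
Buyers pay Pb = 145 − 13 = 132; x' = -769 + 7·145 = 246.
The subsidy expands output by 246 − 204 = 42 past the efficient level; on those units the gap between marginal cost and willingness to pay runs from 0 up to 13.
DWL = ½ × 13 × 42 = 273.

Deadweight loss = £273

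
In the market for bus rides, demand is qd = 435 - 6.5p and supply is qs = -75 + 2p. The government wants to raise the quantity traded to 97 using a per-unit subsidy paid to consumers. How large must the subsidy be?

Required subsidy s = 34 per unit

At q = 97, invert demand for the buyer price: pb = (435 − 97)/6.5 = 52; invert supply for the seller price: ps = (97 − (-75))/2 = 86.
The subsidy must fill the gap: s = ps − pb = 86 − 52 = 34.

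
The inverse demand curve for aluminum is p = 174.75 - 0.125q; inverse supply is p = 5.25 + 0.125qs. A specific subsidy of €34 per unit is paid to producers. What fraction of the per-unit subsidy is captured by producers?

Pre-subsidy: 174.75 - 0.125q = 5.25 + 0.125q gives q* = 678 and p* = 90.
With the subsidy, sellers receive ps = pb + 34 for each unit, where pb is the price buyers pay.
On the curves, pb = 174.75 - 0.125q and ps = 5.25 + 0.125q; the wedge ps − pb = 34 gives 5.25 + 0.125q − (174.75 - 0.125q) = 34, so q' = 814.
Then pb = 174.75 − 0.125·814 = 73 and ps = 5.25 + 0.125·814 = 107.
Buyers' price falls by p* − pb = 90 − 73 = 17; sellers' price rises by ps − p* = 107 − 90 = 17.
So producers capture 17/34 = 0.5 of each unit of subsidy.

Producer share = 0.5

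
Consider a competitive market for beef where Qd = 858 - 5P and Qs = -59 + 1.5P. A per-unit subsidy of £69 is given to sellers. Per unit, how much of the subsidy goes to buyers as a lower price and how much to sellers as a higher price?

Pre-subsidy: 858 - 5P = -59 + 1.5P gives P* = 1834/13, Q* = 1984/13.
With the subsidy, sellers receive Ps = Pb + 69 for each unit, where Pb is the price buyers pay.
Supply in terms of Pb becomes Qs = -59 + 1.5(Pb + 69) = 44.5 + 1.5Pb. Setting this equal to demand: 858 - 5Pb = 44.5 + 1.5Pb, so Pb = 1627/13.
Sellers receive Ps = 1627/13 + 69 = 2524/13; Q' = 858 − 5·(1627/13) = 3019/13.
Buyers' price falls by P* − Pb = 1834/13 − 1627/13 = 207/13; sellers' price rises by Ps − P* = 2524/13 − 1834/13 = 690/13.

Buyers gain 207/13 per unit; sellers gain 690/13 per unit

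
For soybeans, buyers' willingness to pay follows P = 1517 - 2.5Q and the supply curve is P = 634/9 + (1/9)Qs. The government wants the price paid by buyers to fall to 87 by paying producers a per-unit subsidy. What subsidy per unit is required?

At a buyer price of 87, quantity demanded is 606.8 − 0.4·87 = 572.
Sellers supply 572 only when they receive Ps = 634/9 + (1/9)·572 = 134.
s = Ps − Pb = 134 − 87 = 47.

Required subsidy s = 47 per unit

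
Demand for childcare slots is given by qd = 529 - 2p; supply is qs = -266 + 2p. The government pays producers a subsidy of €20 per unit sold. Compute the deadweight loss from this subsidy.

Pre-subsidy: 529 - 2p = -266 + 2p gives p* = 198.75, q* = 131.5.
With the subsidy, sellers receive ps = pb + 20 for each unit, where pb is the price buyers pay.
Supply in terms of pb becomes qs = -266 + 2(pb + 20) = -226 + 2pb. Setting this equal to demand: 529 - 2pb = -226 + 2pb, so pb = 188.75.
Sellers receive ps = 188.75 + 20 = 208.75; q' = 529 − 2·188.75 = 151.5.
The subsidy expands output by 151.5 − 131.5 = 20 past the efficient level; on those units the gap between marginal cost and willingness to pay runs from 0 up to 20.
DWL = ½ × 20 × 20 = 200.

Deadweight loss = €200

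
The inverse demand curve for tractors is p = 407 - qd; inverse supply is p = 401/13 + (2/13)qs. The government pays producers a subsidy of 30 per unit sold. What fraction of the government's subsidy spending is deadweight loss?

DWL / government spending = 13/352

Pre-subsidy: 407 - q = 401/13 + (2/13)q gives q* = 326 and p* = 81.
With the subsidy, sellers receive ps = pb + 30 for each unit, where pb is the price buyers pay.
On the curves, pb = 407 - q and ps = 401/13 + (2/13)q; the wedge ps − pb = 30 gives 401/13 + (2/13)q − (407 - q) = 30, so q' = 352.
Then pb = 407 − 1·352 = 55 and ps = 401/13 + (2/13)·352 = 85.
ΔCS = ½(326 + 352)(81 − 55) = 8814; ΔPS = ½(326 + 352)(85 − 81) = 1356.
Government spending = 30 × 352 = 10560.
DWL = ½ × 30 × (352 − 326) = 390; fraction = 390 / 10560 = 13/352.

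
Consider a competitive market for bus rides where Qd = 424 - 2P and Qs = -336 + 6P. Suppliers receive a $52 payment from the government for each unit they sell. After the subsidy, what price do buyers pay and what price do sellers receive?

Pre-subsidy: 424 - 2P = -336 + 6P gives P* = 95, Q* = 234.
With the subsidy, sellers receive Ps = Pb + 52 for each unit, where Pb is the price buyers pay.
Supply in terms of Pb becomes Qs = -336 + 6(Pb + 52) = -24 + 6Pb. Setting this equal to demand: 424 - 2Pb = -24 + 6Pb, so Pb = 56.
Sellers receive Ps = 56 + 52 = 108; Q' = 424 − 2·56 = 312.

Buyers pay $56; sellers receive $108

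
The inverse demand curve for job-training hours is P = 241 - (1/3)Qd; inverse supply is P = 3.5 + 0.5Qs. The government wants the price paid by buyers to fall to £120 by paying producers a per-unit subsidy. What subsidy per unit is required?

Required subsidy s = £65 per unit

At a buyer price of 120, quantity demanded is 723 − 3·120 = 363.
Sellers supply 363 only when they receive Ps = 3.5 + 0.5·363 = 185.
s = Ps − Pb = 185 − 120 = 65.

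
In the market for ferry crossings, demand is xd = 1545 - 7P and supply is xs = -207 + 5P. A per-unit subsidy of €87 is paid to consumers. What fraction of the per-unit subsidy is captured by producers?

Producer share = 7/12

Pre-subsidy: 1545 - 7P = -207 + 5P gives P* = 146, x* = 523.
With the rebate, buyers effectively pay Pb = Ps − 87, where Ps is the price sellers receive.
Demand in terms of Ps becomes xd = 1545 − 7(Ps − 87) = 2154 - 7Ps. Setting this equal to supply: 2154 - 7Ps = -207 + 5Ps, so Ps = 196.75.
Buyers pay Pb = 196.75 − 87 = 109.75; x' = -207 + 5·196.75 = 776.75.
Buyers' price falls by P* − Pb = 146 − 109.75 = 36.25; sellers' price rises by Ps − P* = 196.75 − 146 = 50.75.
So producers capture 50.75/87 = 7/12 of each unit of subsidy.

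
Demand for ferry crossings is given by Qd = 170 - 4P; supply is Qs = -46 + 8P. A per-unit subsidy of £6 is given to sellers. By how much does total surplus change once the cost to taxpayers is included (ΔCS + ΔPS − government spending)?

Net change in total surplus = -£48

Pre-subsidy: 170 - 4P = -46 + 8P gives P* = 18, Q* = 98.
With the subsidy, sellers receive Ps = Pb + 6 for each unit, where Pb is the price buyers pay.
Supply in terms of Pb becomes Qs = -46 + 8(Pb + 6) = 2 + 8Pb. Setting this equal to demand: 170 - 4Pb = 2 + 8Pb, so Pb = 14.
Sellers receive Ps = 14 + 6 = 20; Q' = 170 − 4·14 = 114.
ΔCS = ½(98 + 114)(18 − 14) = 424; ΔPS = ½(98 + 114)(20 − 18) = 212.
Government spending = 6 × 114 = 684.
Net change = 424 + 212 − 684 = -48. The loss equals the DWL triangle ½·6·16.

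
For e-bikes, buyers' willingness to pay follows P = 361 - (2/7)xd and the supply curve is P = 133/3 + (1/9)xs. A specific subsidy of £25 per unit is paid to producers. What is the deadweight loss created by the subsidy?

Deadweight loss = £787.5

Pre-subsidy: 361 - (2/7)x = 133/3 + (1/9)x gives x* = 798 and P* = 133.
With the subsidy, sellers receive Ps = Pb + 25 for each unit, where Pb is the price buyers pay.
On the curves, Pb = 361 - (2/7)x and Ps = 133/3 + (1/9)x; the wedge Ps − Pb = 25 gives 133/3 + (1/9)x − (361 - (2/7)x) = 25, so x' = 861.
Then Pb = 361 − (2/7)·861 = 115 and Ps = 133/3 + (1/9)·861 = 140.
The subsidy expands output by 861 − 798 = 63 past the efficient level; on those units the gap between marginal cost and willingness to pay runs from 0 up to 25.
DWL = ½ × 25 × 63 = 787.5.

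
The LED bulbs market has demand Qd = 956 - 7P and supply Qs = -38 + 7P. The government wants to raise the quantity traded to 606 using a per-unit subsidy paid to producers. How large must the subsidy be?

Required subsidy s = 42 per unit

At Q = 606, invert demand for the buyer price: Pb = (956 − 606)/7 = 50; invert supply for the seller price: Ps = (606 − (-38))/7 = 92.
The subsidy must fill the gap: s = Ps − Pb = 92 − 50 = 42.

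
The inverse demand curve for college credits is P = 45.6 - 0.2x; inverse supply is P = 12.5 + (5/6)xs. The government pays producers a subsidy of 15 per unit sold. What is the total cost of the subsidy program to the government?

Pre-subsidy: 45.6 - 0.2x = 12.5 + (5/6)x gives x* = 993/31 and P* = 1215/31.
With the subsidy, sellers receive Ps = Pb + 15 for each unit, where Pb is the price buyers pay.
On the curves, Pb = 45.6 - 0.2x and Ps = 12.5 + (5/6)x; the wedge Ps − Pb = 15 gives 12.5 + (5/6)x − (45.6 - 0.2x) = 15, so x' = 1443/31.
Then Pb = 45.6 − 0.2·(1443/31) = 1125/31 and Ps = 12.5 + (5/6)·(1443/31) = 1590/31.
Government outlay = subsidy × quantity = 15 × 1443/31 = 21645/31.

Government cost = 21645/31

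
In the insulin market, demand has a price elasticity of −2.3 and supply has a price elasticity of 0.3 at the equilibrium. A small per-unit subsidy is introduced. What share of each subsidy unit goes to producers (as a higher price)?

For a small subsidy around the equilibrium, the benefit split depends on the relative slopes, which at a point are proportional to the elasticities.
Buyer share = εs/(εs + |εd|) = 0.3/(0.3 + 2.3) = 3/26; seller share = |εd|/(εs + |εd|) = 23/26.
So producers capture 23/26 of the subsidy.

Producer share = 23/26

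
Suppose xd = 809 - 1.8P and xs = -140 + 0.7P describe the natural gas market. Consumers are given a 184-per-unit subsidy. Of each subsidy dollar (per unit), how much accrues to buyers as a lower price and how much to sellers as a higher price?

Pre-subsidy: 809 - 1.8P = -140 + 0.7P gives P* = 379.6, x* = 125.72.
With the rebate, buyers effectively pay Pb = Ps − 184, where Ps is the price sellers receive.
Demand in terms of Ps becomes xd = 809 − 1.8(Ps − 184) = 1140.2 - 1.8Ps. Setting this equal to supply: 1140.2 - 1.8Ps = -140 + 0.7Ps, so Ps = 512.08.
Buyers pay Pb = 512.08 − 184 = 328.08; x' = -140 + 0.7·512.08 = 218.456.
Buyers' price falls by P* − Pb = 379.6 − 328.08 = 51.52; sellers' price rises by Ps − P* = 512.08 − 379.6 = 132.48.

Buyers gain 51.52 per unit; sellers gain 132.48 per unit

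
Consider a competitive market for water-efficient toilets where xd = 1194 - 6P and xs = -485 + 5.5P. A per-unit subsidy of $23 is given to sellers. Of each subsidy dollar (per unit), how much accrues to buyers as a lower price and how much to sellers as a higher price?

Buyers gain $11 per unit; sellers gain $12 per unit

Pre-subsidy: 1194 - 6P = -485 + 5.5P gives P* = 146, x* = 318.
With the subsidy, sellers receive Ps = Pb + 23 for each unit, where Pb is the price buyers pay.
Supply in terms of Pb becomes xs = -485 + 5.5(Pb + 23) = -358.5 + 5.5Pb. Setting this equal to demand: 1194 - 6Pb = -358.5 + 5.5Pb, so Pb = 135.
Sellers receive Ps = 135 + 23 = 158; x' = 1194 − 6·135 = 384.
Buyers' price falls by P* − Pb = 146 − 135 = 11; sellers' price rises by Ps − P* = 158 − 146 = 12.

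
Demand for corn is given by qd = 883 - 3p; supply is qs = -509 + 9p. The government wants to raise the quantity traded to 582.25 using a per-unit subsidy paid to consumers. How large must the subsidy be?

At q = 582.25, invert demand for the buyer price: pb = (883 − 582.25)/3 = 100.25; invert supply for the seller price: ps = (582.25 − (-509))/9 = 121.25.
The subsidy must fill the gap: s = ps − pb = 121.25 − 100.25 = 21.

Required subsidy s = 21 per unit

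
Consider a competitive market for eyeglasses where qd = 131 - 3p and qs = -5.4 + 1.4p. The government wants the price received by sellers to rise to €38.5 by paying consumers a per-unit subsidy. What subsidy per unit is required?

At a seller price of 38.5, quantity supplied is -5.4 + 1.4·38.5 = 48.5.
Buyers absorb 48.5 only when they pay pb with 131 − 3·pb = 48.5, i.e. pb = 27.5.
s = ps − pb = 38.5 − 27.5 = 11.

Required subsidy s = €11 per unit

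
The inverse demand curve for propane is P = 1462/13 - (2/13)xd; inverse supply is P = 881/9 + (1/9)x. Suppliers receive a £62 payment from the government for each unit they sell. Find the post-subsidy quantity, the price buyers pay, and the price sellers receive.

Pre-subsidy: 1462/13 - (2/13)x = 881/9 + (1/9)x gives x* = 55 and P* = 104.
With the subsidy, sellers receive Ps = Pb + 62 for each unit, where Pb is the price buyers pay.
On the curves, Pb = 1462/13 - (2/13)x and Ps = 881/9 + (1/9)x; the wedge Ps − Pb = 62 gives 881/9 + (1/9)x − (1462/13 - (2/13)x) = 62, so x' = 289.
Then Pb = 1462/13 − (2/13)·289 = 68 and Ps = 881/9 + (1/9)·289 = 130.

x' = 289; buyers pay £68; sellers receive £130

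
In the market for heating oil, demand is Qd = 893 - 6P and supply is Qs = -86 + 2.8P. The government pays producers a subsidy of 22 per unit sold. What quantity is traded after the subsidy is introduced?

Pre-subsidy: 893 - 6P = -86 + 2.8P gives P* = 111.25, Q* = 225.5.
With the subsidy, sellers receive Ps = Pb + 22 for each unit, where Pb is the price buyers pay.
Supply in terms of Pb becomes Qs = -86 + 2.8(Pb + 22) = -24.4 + 2.8Pb. Setting this equal to demand: 893 - 6Pb = -24.4 + 2.8Pb, so Pb = 104.25.
Sellers receive Ps = 104.25 + 22 = 126.25; Q' = 893 − 6·104.25 = 267.5.

Q' = 267.5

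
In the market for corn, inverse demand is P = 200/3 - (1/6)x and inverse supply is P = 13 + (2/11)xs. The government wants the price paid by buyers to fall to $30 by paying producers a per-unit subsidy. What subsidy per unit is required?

At a buyer price of 30, quantity demanded is 400 − 6·30 = 220.
Sellers supply 220 only when they receive Ps = 13 + (2/11)·220 = 53.
s = Ps − Pb = 53 − 30 = 23.

Required subsidy s = $23 per unit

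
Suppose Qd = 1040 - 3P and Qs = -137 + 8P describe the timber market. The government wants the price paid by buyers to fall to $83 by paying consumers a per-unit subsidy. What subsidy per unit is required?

At a buyer price of 83, quantity demanded is 1040 − 3·83 = 791.
Sellers supply 791 only when they receive Ps with -137 + 8·Ps = 791, i.e. Ps = 116.
s = Ps − Pb = 116 − 83 = 33.

Required subsidy s = $33 per unit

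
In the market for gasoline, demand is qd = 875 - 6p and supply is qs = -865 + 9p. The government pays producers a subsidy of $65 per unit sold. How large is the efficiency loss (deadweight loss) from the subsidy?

Deadweight loss = $7605

Pre-subsidy: 875 - 6p = -865 + 9p gives p* = 116, q* = 179.
With the subsidy, sellers receive ps = pb + 65 for each unit, where pb is the price buyers pay.
Supply in terms of pb becomes qs = -865 + 9(pb + 65) = -280 + 9pb. Setting this equal to demand: 875 - 6pb = -280 + 9pb, so pb = 77.
Sellers receive ps = 77 + 65 = 142; q' = 875 − 6·77 = 413.
The subsidy expands output by 413 − 179 = 234 past the efficient level; on those units the gap between marginal cost and willingness to pay runs from 0 up to 65.
DWL = ½ × 65 × 234 = 7605.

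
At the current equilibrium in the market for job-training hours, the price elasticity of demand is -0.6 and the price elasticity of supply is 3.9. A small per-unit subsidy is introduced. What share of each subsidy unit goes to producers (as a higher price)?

For a small subsidy around the equilibrium, the benefit split depends on the relative slopes, which at a point are proportional to the elasticities.
Buyer share = εs/(εs + |εd|) = 3.9/(3.9 + 0.6) = 13/15; seller share = |εd|/(εs + |εd|) = 2/15.
So producers capture 2/15 of the subsidy.

Producer share = 2/15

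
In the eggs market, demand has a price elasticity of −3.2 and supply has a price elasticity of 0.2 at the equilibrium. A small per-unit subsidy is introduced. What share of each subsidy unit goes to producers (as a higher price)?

Producer share = 16/17

For a small subsidy around the equilibrium, the benefit split depends on the relative slopes, which at a point are proportional to the elasticities.
Buyer share = εs/(εs + |εd|) = 0.2/(0.2 + 3.2) = 1/17; seller share = |εd|/(εs + |εd|) = 16/17.
So producers capture 16/17 of the subsidy.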